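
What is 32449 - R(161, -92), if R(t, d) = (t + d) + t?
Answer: 32219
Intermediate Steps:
R(t, d) = d + 2*t (R(t, d) = (d + t) + t = d + 2*t)
32449 - R(161, -92) = 32449 - (-92 + 2*161) = 32449 - (-92 + 322) = 32449 - 1*230 = 32449 - 230 = 32219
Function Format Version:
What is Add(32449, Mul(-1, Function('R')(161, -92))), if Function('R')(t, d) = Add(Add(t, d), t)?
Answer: 32219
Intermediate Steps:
Function('R')(t, d) = Add(d, Mul(2, t)) (Function('R')(t, d) = Add(Add(d, t), t) = Add(d, Mul(2, t)))
Add(32449, Mul(-1, Function('R')(161, -92))) = Add(32449, Mul(-1, Add(-92, Mul(2, 161)))) = Add(32449, Mul(-1, Add(-92, 322))) = Add(32449, Mul(-1, 230)) = Add(32449, -230) = 32219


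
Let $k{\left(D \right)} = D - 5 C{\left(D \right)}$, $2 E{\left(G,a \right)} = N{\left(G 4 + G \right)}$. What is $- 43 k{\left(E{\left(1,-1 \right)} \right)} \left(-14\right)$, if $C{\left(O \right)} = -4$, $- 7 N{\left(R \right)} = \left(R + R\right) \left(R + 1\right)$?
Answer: $9460$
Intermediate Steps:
$N{\left(R \right)} = - \frac{2 R \left(1 + R\right)}{7}$ ($N{\left(R \right)} = - \frac{\left(R + R\right) \left(R + 1\right)}{7} = - \frac{2 R \left(1 + R\right)}{7}$)
$E{\left(G,a \right)} = - \frac{5 G \left(1 + 5 G\right)}{7}$ ($E{\left(G,a \right)} = \frac{\left(- \frac{2}{7}\right) \left(G 4 + G\right) \left(1 + \left(G 4 + G\right)\right)}{2} = \frac{\left(- \frac{2}{7}\right) \left(4 G + G\right) \left(1 + \left(4 G + G\right)\right)}{2} = \frac{\left(- \frac{2}{7}\right) 5 G \left(1 + 5 G\right)}{2} = \frac{\left(- \frac{10}{7}\right) G \left(1 + 5 G\right)}{2} = - \frac{5 G \left(1 + 5 G\right)}{7}$)
$k{\left(D \right)} = 20 + D$ ($k{\left(D \right)} = D - -20 = D + 20 = 20 + D$)
$- 43 k{\left(E{\left(1,-1 \right)} \right)} \left(-14\right) = - 43 \left(20 - \frac{5 \left(1 + 5 \cdot 1\right)}{7}\right) \left(-14\right) = - 43 \left(20 - \frac{5 \left(1 + 5\right)}{7}\right) \left(-14\right) = - 43 \left(20 - \frac{5}{7} \cdot 6\right) \left(-14\right) = - 43 \left(20 - \frac{30}{7}\right) \left(-14\right) = \left(-43\right) \frac{110}{7} \left(-14\right) = \left(- \frac{4730}{7}\right) \left(-14\right) = 9460$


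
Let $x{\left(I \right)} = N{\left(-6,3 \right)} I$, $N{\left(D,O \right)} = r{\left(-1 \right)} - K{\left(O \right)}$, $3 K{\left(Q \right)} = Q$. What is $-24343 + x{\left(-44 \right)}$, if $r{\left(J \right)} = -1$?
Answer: $-24255$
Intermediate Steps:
$K{\left(Q \right)} = \frac{Q}{3}$
$N{\left(D,O \right)} = -1 - \frac{O}{3}$
$x{\left(I \right)} = - 2 I$ ($x{\left(I \right)} = \left(-1 - 1\right) I = - 2 I$)
$-24343 + x{\left(-44 \right)} = -24343 - -88 = -24343 + 88 = -24255$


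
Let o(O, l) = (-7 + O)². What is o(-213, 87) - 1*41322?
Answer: 7078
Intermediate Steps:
o(-213, 87) - 1*41322 = (-7 - 213)² - 1*41322 = (-220)² - 41322 = 48400 - 41322 = 7078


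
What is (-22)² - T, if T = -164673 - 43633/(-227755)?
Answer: 37615288902/227755 ≈ 1.6516e+5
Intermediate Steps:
T = -37505055482/227755 (T = -164673 - 43633*(-1/227755) = -164673 + 43633/227755 = -37505055482/227755 ≈ -1.6467e+5)
(-22)² - T = (-22)² - 1*(-37505055482/227755) = 484 + 37505055482/227755 = 37615288902/227755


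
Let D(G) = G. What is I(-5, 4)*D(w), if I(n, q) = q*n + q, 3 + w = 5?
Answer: -32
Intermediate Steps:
w = 2 (w = -3 + 5 = 2)
I(n, q) = q + n*q (I(n, q) = n*q + q = q + n*q)
I(-5, 4)*D(w) = (4*(1 - 5))*2 = (4*(-4))*2 = -16*2 = -32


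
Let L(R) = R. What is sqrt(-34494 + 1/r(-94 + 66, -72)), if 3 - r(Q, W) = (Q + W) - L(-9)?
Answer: I*sqrt(304788890)/94 ≈ 185.73*I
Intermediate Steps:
r(Q, W) = -6 - Q - W (r(Q, W) = 3 - ((Q + W) - 1*(-9)) = 3 - ((Q + W) + 9) = 3 - (9 + Q + W) = 3 + (-9 - Q - W) = -6 - Q - W)
sqrt(-34494 + 1/r(-94 + 66, -72)) = sqrt(-34494 + 1/(-6 - (-94 + 66) - 1*(-72))) = sqrt(-34494 + 1/(-6 - 1*(-28) + 72)) = sqrt(-34494 + 1/(-6 + 28 + 72)) = sqrt(-34494 + 1/94) = sqrt(-3242435/94) = I*sqrt(304788890)/94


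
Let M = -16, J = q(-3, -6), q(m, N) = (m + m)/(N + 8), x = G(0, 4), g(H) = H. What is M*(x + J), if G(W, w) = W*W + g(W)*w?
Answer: 48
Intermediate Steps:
G(W, w) = W² + W*w (G(W, w) = W*W + W*w = W² + W*w)
x = 0 (x = 0*(0 + 4) = 0*4 = 0)
q(m, N) = 2*m/(8 + N) (q(m, N) = (2*m)/(8 + N) = 2*m/(8 + N))
J = -3 (J = 2*(-3)/(8 - 6) = 2*(-3)/2 = 2*(-3)*(½) = -3)
M*(x + J) = -16*(0 - 3) = -16*(-3) = 48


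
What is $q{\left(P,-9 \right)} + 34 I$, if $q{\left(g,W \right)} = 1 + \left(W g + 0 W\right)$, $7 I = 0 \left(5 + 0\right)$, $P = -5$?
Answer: $46$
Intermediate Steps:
$I = 0$ ($I = \frac{0 \left(5 + 0\right)}{7} = \frac{0 \cdot 5}{7} = \frac{1}{7} \cdot 0 = 0$)
$q{\left(g,W \right)} = 1 + W g$ ($q{\left(g,W \right)} = 1 + \left(W g + 0\right) = 1 + W g$)
$q{\left(P,-9 \right)} + 34 I = \left(1 - -45\right) + 34 \cdot 0 = \left(1 + 45\right) + 0 = 46 + 0 = 46$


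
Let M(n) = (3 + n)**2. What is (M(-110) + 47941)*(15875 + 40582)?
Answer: 3352981230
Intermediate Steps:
(M(-110) + 47941)*(15875 + 40582) = ((3 - 110)**2 + 47941)*(15875 + 40582) = ((-107)**2 + 47941)*56457 = (11449 + 47941)*56457 = 59390*56457 = 3352981230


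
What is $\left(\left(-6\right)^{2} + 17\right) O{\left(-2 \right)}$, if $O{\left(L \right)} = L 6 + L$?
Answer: $-742$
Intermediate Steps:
$O{\left(L \right)} = 7 L$ ($O{\left(L \right)} = 6 L + L = 7 L$)
$\left(\left(-6\right)^{2} + 17\right) O{\left(-2 \right)} = \left(\left(-6\right)^{2} + 17\right) 7 \left(-2\right) = \left(36 + 17\right) \left(-14\right) = 53 \left(-14\right) = -742$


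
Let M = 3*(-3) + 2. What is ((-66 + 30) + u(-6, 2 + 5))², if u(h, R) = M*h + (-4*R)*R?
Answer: 36100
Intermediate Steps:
M = -7 (M = -9 + 2 = -7)
u(h, R) = -7*h - 4*R² (u(h, R) = -7*h + (-4*R)*R = -7*h - 4*R²)
((-66 + 30) + u(-6, 2 + 5))² = ((-66 + 30) + (-7*(-6) - 4*(2 + 5)²))² = (-36 + (42 - 4*7²))² = (-36 + (42 - 4*49))² = (-36 + (42 - 196))² = (-36 - 154)² = (-190)² = 36100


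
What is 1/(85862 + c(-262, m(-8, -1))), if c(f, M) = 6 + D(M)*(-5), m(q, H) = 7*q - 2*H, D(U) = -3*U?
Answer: 1/85058 ≈ 1.1757e-5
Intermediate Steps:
m(q, H) = -2*H + 7*q
c(f, M) = 6 + 15*M (c(f, M) = 6 - 3*M*(-5) = 6 + 15*M)
1/(85862 + c(-262, m(-8, -1))) = 1/(85862 + (6 + 15*(-2*(-1) + 7*(-8)))) = 1/(85862 + (6 + 15*(2 - 56))) = 1/(85862 + (6 + 15*(-54))) = 1/(85862 + (6 - 810)) = 1/(85862 - 804) = 1/85058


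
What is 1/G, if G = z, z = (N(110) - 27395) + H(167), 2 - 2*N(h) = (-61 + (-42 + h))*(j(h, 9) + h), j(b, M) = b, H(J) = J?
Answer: -1/27997 ≈ -3.5718e-5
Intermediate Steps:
N(h) = 1 - h*(-103 + h) (N(h) = 1 - (-61 + (-42 + h))*(h + h)/2 = 1 - (-103 + h)*2*h/2 = 1 - h*(-103 + h))
z = -27997 (z = ((1 - 1*110**2 + 103*110) - 27395) + 167 = ((1 - 1*12100 + 11330) - 27395) + 167 = ((1 - 12100 + 11330) - 27395) + 167 = (-769 - 27395) + 167 = -28164 + 167 = -27997)
G = -27997
1/G = 1/(-27997) = -1/27997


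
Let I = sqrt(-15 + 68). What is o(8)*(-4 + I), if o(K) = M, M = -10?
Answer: 40 - 10*sqrt(53) ≈ -32.801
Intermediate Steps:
I = sqrt(53) ≈ 7.2801
o(K) = -10
o(8)*(-4 + I) = -10*(-4 + sqrt(53)) = 40 - 10*sqrt(53)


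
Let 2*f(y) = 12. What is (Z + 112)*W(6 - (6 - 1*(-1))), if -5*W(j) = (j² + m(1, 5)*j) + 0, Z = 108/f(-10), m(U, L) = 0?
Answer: -26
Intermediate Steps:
f(y) = 6 (f(y) = (½)*12 = 6)
Z = 18 (Z = 108/6 = 108*(⅙) = 18)
W(j) = -j²/5 (W(j) = -((j² + 0*j) + 0)/5 = -((j² + 0) + 0)/5 = -(j² + 0)/5 = -j²/5)
(Z + 112)*W(6 - (6 - 1*(-1))) = (18 + 112)*(-(6 - (6 - 1*(-1)))²/5) = 130*(-(6 - (6 + 1))²/5) = 130*(-(6 - 1*7)²/5) = 130*(-(6 - 7)²/5) = 130*(-⅕*(-1)²) = 130*(-⅕*1) = 130*(-⅕) = -26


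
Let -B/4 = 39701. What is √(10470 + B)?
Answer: I*√148334 ≈ 385.14*I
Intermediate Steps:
B = -158804 (B = -4*39701 = -158804)
√(10470 + B) = √(10470 - 158804) = √(-148334) = I*√148334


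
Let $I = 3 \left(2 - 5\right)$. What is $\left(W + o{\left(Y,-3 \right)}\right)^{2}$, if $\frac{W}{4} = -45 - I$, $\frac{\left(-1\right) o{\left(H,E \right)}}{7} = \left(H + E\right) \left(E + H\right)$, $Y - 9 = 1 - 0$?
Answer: $237169$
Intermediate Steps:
$Y = 10$ ($Y = 9 + \left(1 - 0\right) = 9 + \left(1 + 0\right) = 9 + 1 = 10$)
$I = -9$ ($I = 3 \left(-3\right) = -9$)
$o{\left(H,E \right)} = - 7 \left(E + H\right)^{2}$ ($o{\left(H,E \right)} = - 7 \left(H + E\right) \left(E + H\right) = - 7 \left(E + H\right) \left(E + H\right) = - 7 \left(E + H\right)^{2}$)
$W = -144$ ($W = 4 \left(-45 - -9\right) = 4 \left(-45 + 9\right) = 4 \left(-36\right) = -144$)
$\left(W + o{\left(Y,-3 \right)}\right)^{2} = \left(-144 - 7 \left(-3 + 10\right)^{2}\right)^{2} = \left(-144 - 7 \cdot 7^{2}\right)^{2} = \left(-144 - 343\right)^{2} = \left(-487\right)^{2} = 237169$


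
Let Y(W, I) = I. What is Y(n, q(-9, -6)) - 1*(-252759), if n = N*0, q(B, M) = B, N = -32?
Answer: 252750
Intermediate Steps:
n = 0 (n = -32*0 = 0)
Y(n, q(-9, -6)) - 1*(-252759) = -9 - 1*(-252759) = -9 + 252759 = 252750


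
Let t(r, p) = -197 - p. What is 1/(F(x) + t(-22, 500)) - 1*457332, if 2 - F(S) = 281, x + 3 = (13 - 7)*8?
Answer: -446356033/976 ≈ -4.5733e+5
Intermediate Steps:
x = 45 (x = -3 + (13 - 7)*8 = -3 + 6*8 = -3 + 48 = 45)
F(S) = -279 (F(S) = 2 - 1*281 = 2 - 281 = -279)
1/(F(x) + t(-22, 500)) - 1*457332 = 1/(-279 + (-197 - 1*500)) - 1*457332 = 1/(-279 + (-197 - 500)) - 457332 = 1/(-279 - 697) - 457332 = 1/(-976) - 457332 = -1/976 - 457332 = -446356033/976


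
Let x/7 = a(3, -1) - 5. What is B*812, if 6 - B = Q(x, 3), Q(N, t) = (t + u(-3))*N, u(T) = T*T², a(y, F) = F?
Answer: -813624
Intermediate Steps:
u(T) = T³
x = -42 (x = 7*(-1 - 5) = 7*(-6) = -42)
Q(N, t) = N*(-27 + t) (Q(N, t) = (t + (-3)³)*N = (t - 27)*N = (-27 + t)*N = N*(-27 + t))
B = -1002 (B = 6 - (-42)*(-27 + 3) = 6 - (-42)*(-24) = 6 - 1*1008 = 6 - 1008 = -1002)
B*812 = -1002*812 = -813624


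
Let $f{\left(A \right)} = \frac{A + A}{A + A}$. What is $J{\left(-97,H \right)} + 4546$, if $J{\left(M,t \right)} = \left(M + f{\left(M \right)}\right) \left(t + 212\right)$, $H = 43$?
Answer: $-19934$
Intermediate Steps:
$f{\left(A \right)} = 1$ ($f{\left(A \right)} = \frac{2 A}{2 A} = 2 A \frac{1}{2 A} = 1$)
$J{\left(M,t \right)} = \left(1 + M\right) \left(212 + t\right)$ ($J{\left(M,t \right)} = \left(M + 1\right) \left(t + 212\right) = \left(1 + M\right) \left(212 + t\right)$)
$J{\left(-97,H \right)} + 4546 = \left(212 + 43 + 212 \left(-97\right) - 4171\right) + 4546 = \left(212 + 43 - 20564 - 4171\right) + 4546 = -24480 + 4546 = -19934$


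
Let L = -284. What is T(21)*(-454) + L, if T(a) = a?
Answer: -9818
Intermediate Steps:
T(21)*(-454) + L = 21*(-454) - 284 = -9534 - 284 = -9818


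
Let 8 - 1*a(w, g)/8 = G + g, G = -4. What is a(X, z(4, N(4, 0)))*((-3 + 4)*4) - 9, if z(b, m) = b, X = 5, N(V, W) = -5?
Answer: 247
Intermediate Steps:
a(w, g) = 96 - 8*g (a(w, g) = 64 - 8*(-4 + g) = 64 + (32 - 8*g) = 96 - 8*g)
a(X, z(4, N(4, 0)))*((-3 + 4)*4) - 9 = (96 - 8*4)*((-3 + 4)*4) - 9 = (96 - 32)*(1*4) - 9 = 64*4 - 9 = 256 - 9 = 247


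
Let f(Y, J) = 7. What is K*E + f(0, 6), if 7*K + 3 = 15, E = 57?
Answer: 733/7 ≈ 104.71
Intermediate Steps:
K = 12/7 (K = -3/7 + (⅐)*15 = -3/7 + 15/7 = 12/7 ≈ 1.7143)
K*E + f(0, 6) = (12/7)*57 + 7 = 684/7 + 7 = 733/7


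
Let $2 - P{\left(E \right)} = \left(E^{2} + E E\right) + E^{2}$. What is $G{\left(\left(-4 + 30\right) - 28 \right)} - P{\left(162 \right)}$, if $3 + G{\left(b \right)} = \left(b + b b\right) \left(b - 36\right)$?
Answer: $78651$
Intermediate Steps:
$P{\left(E \right)} = 2 - 3 E^{2}$ ($P{\left(E \right)} = 2 - \left(\left(E^{2} + E E\right) + E^{2}\right) = 2 - \left(\left(E^{2} + E^{2}\right) + E^{2}\right) = 2 - \left(2 E^{2} + E^{2}\right) = 2 - 3 E^{2}$)
$G{\left(b \right)} = -3 + \left(-36 + b\right) \left(b + b^{2}\right)$ ($G{\left(b \right)} = -3 + \left(b + b b\right) \left(b - 36\right) = -3 + \left(b + b^{2}\right) \left(-36 + b\right) = -3 + \left(-36 + b\right) \left(b + b^{2}\right)$)
$G{\left(\left(-4 + 30\right) - 28 \right)} - P{\left(162 \right)} = \left(-3 + \left(\left(-4 + 30\right) - 28\right)^{3} - 36 \left(\left(-4 + 30\right) - 28\right) - 35 \left(\left(-4 + 30\right) - 28\right)^{2}\right) - \left(2 - 3 \cdot 162^{2}\right) = \left(-3 + \left(26 - 28\right)^{3} - 36 \left(26 - 28\right) - 35 \left(26 - 28\right)^{2}\right) - \left(2 - 78732\right) = \left(-3 + \left(-2\right)^{3} - -72 - 35 \left(-2\right)^{2}\right) - \left(2 - 78732\right) = \left(-3 - 8 + 72 - 140\right) - -78730 = \left(-3 - 8 + 72 - 140\right) + 78730 = -79 + 78730 = 78651$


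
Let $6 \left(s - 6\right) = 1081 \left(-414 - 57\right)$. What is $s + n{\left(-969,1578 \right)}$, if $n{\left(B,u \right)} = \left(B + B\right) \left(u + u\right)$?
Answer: $- \frac{12402361}{2} \approx -6.2012 \cdot 10^{6}$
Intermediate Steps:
$s = - \frac{169705}{2}$ ($s = 6 + \frac{1081 \left(-414 - 57\right)}{6} = 6 + \frac{1081 \left(-471\right)}{6} = 6 + \frac{1}{6} \left(-509151\right) = 6 - \frac{169717}{2} = - \frac{169705}{2} \approx -84853.0$)
$n{\left(B,u \right)} = 4 B u$ ($n{\left(B,u \right)} = 2 B 2 u = 4 B u$)
$s + n{\left(-969,1578 \right)} = - \frac{169705}{2} + 4 \left(-969\right) 1578 = - \frac{169705}{2} - 6116328 = - \frac{12402361}{2}$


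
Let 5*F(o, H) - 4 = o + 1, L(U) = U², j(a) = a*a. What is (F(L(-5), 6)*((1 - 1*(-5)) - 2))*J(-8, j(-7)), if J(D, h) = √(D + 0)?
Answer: 48*I*√2 ≈ 67.882*I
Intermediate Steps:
j(a) = a²
F(o, H) = 1 + o/5 (F(o, H) = ⅘ + (o + 1)/5 = ⅘ + (1 + o)/5 = ⅘ + (⅕ + o/5) = 1 + o/5)
J(D, h) = √D
(F(L(-5), 6)*((1 - 1*(-5)) - 2))*J(-8, j(-7)) = ((1 + (⅕)*(-5)²)*((1 - 1*(-5)) - 2))*√(-8) = ((1 + (⅕)*25)*((1 + 5) - 2))*(2*I*√2) = ((1 + 5)*(6 - 2))*(2*I*√2) = (6*4)*(2*I*√2) = 24*(2*I*√2) = 48*I*√2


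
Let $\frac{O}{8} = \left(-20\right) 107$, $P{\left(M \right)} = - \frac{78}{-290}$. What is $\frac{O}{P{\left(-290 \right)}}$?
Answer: $- \frac{2482400}{39} \approx -63651.0$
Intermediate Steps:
$P{\left(M \right)} = \frac{39}{145}$ ($P{\left(M \right)} = \left(-78\right) \left(- \frac{1}{290}\right) = \frac{39}{145}$)
$O = -17120$ ($O = 8 \left(\left(-20\right) 107\right) = 8 \left(-2140\right) = -17120$)
$\frac{O}{P{\left(-290 \right)}} = - \frac{17120}{\frac{39}{145}} = \left(-17120\right) \frac{145}{39} = - \frac{2482400}{39}$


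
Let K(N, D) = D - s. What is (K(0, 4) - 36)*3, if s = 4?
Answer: -108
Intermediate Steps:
K(N, D) = -4 + D (K(N, D) = D - 1*4 = D - 4 = -4 + D)
(K(0, 4) - 36)*3 = ((-4 + 4) - 36)*3 = (0 - 36)*3 = -36*3 = -108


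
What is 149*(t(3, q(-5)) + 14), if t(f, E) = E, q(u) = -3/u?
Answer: 10877/5 ≈ 2175.4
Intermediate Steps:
149*(t(3, q(-5)) + 14) = 149*(-3/(-5) + 14) = 149*(-3*(-⅕) + 14) = 149*(⅗ + 14) = 149*(73/5) = 10877/5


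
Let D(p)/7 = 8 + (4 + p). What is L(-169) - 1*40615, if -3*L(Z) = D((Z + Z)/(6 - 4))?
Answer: -120746/3 ≈ -40249.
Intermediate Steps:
D(p) = 84 + 7*p (D(p) = 7*(8 + (4 + p)) = 7*(12 + p) = 84 + 7*p)
L(Z) = -28 - 7*Z/3 (L(Z) = -(84 + 7*((Z + Z)/(6 - 4)))/3 = -(84 + 7*((2*Z)/2))/3 = -(84 + 7*((2*Z)*(1/2)))/3 = -(84 + 7*Z)/3 = -28 - 7*Z/3)
L(-169) - 1*40615 = (-28 - 7/3*(-169)) - 1*40615 = (-28 + 1183/3) - 40615 = 1099/3 - 40615 = -120746/3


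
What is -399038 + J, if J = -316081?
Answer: -715119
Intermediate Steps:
-399038 + J = -399038 - 316081 = -715119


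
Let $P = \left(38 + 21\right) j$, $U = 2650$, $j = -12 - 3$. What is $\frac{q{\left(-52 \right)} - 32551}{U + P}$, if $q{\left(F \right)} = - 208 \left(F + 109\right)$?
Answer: $- \frac{44407}{1765} \approx -25.16$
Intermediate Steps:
$j = -15$ ($j = -12 - 3 = -15$)
$q{\left(F \right)} = -22672 - 208 F$ ($q{\left(F \right)} = - 208 \left(109 + F\right) = -22672 - 208 F$)
$P = -885$ ($P = \left(38 + 21\right) \left(-15\right) = 59 \left(-15\right) = -885$)
$\frac{q{\left(-52 \right)} - 32551}{U + P} = \frac{\left(-22672 - -10816\right) - 32551}{2650 - 885} = \frac{\left(-22672 + 10816\right) - 32551}{1765} = \left(-11856 - 32551\right) \frac{1}{1765} = \left(-44407\right) \frac{1}{1765} = - \frac{44407}{1765}$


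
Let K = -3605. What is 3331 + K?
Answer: -274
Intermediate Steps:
3331 + K = 3331 - 3605 = -274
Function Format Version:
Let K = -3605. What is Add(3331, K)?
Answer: -274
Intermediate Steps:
Add(3331, K) = Add(3331, -3605) = -274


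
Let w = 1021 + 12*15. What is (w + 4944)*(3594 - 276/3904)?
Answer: 21554662875/976 ≈ 2.2085e+7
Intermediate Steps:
w = 1201 (w = 1021 + 180 = 1201)
(w + 4944)*(3594 - 276/3904) = (1201 + 4944)*(3594 - 276/3904) = 6145*(3594 - 276*1/3904) = 6145*(3594 - 69/976) = 6145*(3507675/976) = 21554662875/976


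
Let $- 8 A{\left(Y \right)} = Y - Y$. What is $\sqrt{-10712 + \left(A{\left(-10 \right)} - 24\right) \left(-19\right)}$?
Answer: $4 i \sqrt{641} \approx 101.27 i$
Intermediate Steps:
$A{\left(Y \right)} = 0$ ($A{\left(Y \right)} = - \frac{Y - Y}{8} = \left(- \frac{1}{8}\right) 0 = 0$)
$\sqrt{-10712 + \left(A{\left(-10 \right)} - 24\right) \left(-19\right)} = \sqrt{-10712 + \left(0 - 24\right) \left(-19\right)} = \sqrt{-10712 - -456} = \sqrt{-10712 + 456} = \sqrt{-10256} = 4 i \sqrt{641}$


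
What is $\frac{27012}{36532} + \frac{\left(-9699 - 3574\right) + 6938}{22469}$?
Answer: $\frac{93875602}{205209377} \approx 0.45746$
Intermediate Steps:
$\frac{27012}{36532} + \frac{\left(-9699 - 3574\right) + 6938}{22469} = 27012 \cdot \frac{1}{36532} + \left(-13273 + 6938\right) \frac{1}{22469} = \frac{6753}{9133} - \frac{6335}{22469} = \frac{93875602}{205209377}$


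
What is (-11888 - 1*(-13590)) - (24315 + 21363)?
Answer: -43976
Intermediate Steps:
(-11888 - 1*(-13590)) - (24315 + 21363) = (-11888 + 13590) - 1*45678 = 1702 - 45678 = -43976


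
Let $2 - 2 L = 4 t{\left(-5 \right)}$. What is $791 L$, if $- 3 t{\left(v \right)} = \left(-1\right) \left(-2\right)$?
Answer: $\frac{5537}{3} \approx 1845.7$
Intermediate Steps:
$t{\left(v \right)} = - \frac{2}{3}$ ($t{\left(v \right)} = - \frac{\left(-1\right) \left(-2\right)}{3} = \left(- \frac{1}{3}\right) 2 = - \frac{2}{3}$)
$L = \frac{7}{3}$ ($L = 1 - \frac{4 \left(- \frac{2}{3}\right)}{2} = 1 - - \frac{4}{3} = 1 + \frac{4}{3} = \frac{7}{3} \approx 2.3333$)
$791 L = 791 \cdot \frac{7}{3} = \frac{5537}{3}$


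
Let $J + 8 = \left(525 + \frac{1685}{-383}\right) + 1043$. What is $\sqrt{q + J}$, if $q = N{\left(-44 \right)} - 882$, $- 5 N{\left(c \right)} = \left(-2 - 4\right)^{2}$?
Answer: $\frac{\sqrt{2443840655}}{1915} \approx 25.815$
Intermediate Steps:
$N{\left(c \right)} = - \frac{36}{5}$ ($N{\left(c \right)} = - \frac{\left(-2 - 4\right)^{2}}{5} = - \frac{\left(-6\right)^{2}}{5} = \left(- \frac{1}{5}\right) 36 = - \frac{36}{5}$)
$q = - \frac{4446}{5}$ ($q = - \frac{36}{5} - 882 = - \frac{4446}{5} \approx -889.2$)
$J = \frac{595795}{383}$ ($J = -8 + \left(\left(525 + \frac{1685}{-383}\right) + 1043\right) = -8 + \left(\left(525 + 1685 \left(- \frac{1}{383}\right)\right) + 1043\right) = -8 + \left(\left(525 - \frac{1685}{383}\right) + 1043\right) = -8 + \left(\frac{199390}{383} + 1043\right) = -8 + \frac{598859}{383} = \frac{595795}{383} \approx 1555.6$)
$\sqrt{q + J} = \sqrt{- \frac{4446}{5} + \frac{595795}{383}} = \sqrt{\frac{1276157}{1915}} = \frac{\sqrt{2443840655}}{1915}$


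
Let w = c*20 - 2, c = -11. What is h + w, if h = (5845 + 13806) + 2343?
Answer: 21772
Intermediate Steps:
w = -222 (w = -11*20 - 2 = -220 - 2 = -222)
h = 21994 (h = 19651 + 2343 = 21994)
h + w = 21994 - 222 = 21772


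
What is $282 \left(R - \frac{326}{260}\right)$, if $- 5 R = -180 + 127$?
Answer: $\frac{34263}{13} \approx 2635.6$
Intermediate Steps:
$R = \frac{53}{5}$ ($R = - \frac{-180 + 127}{5} = \left(- \frac{1}{5}\right) \left(-53\right) = \frac{53}{5} \approx 10.6$)
$282 \left(R - \frac{326}{260}\right) = 282 \left(\frac{53}{5} - \frac{326}{260}\right) = 282 \left(\frac{53}{5} - \frac{163}{130}\right) = 282 \cdot \frac{243}{26} = \frac{34263}{13}$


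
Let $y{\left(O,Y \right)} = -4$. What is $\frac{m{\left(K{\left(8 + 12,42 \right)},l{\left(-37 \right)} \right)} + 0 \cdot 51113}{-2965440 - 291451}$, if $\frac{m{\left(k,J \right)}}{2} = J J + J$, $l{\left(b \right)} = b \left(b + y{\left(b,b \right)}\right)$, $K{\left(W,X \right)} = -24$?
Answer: $- \frac{418692}{296081} \approx -1.4141$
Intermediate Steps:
$l{\left(b \right)} = b \left(-4 + b\right)$ ($l{\left(b \right)} = b \left(b - 4\right) = b \left(-4 + b\right)$)
$m{\left(k,J \right)} = 2 J + 2 J^{2}$ ($m{\left(k,J \right)} = 2 \left(J J + J\right) = 2 \left(J^{2} + J\right) = 2 \left(J + J^{2}\right) = 2 J + 2 J^{2}$)
$\frac{m{\left(K{\left(8 + 12,42 \right)},l{\left(-37 \right)} \right)} + 0 \cdot 51113}{-2965440 - 291451} = \frac{2 \left(- 37 \left(-4 - 37\right)\right) \left(1 - 37 \left(-4 - 37\right)\right) + 0 \cdot 51113}{-2965440 - 291451} = \frac{2 \left(\left(-37\right) \left(-41\right)\right) \left(1 - -1517\right) + 0}{-3256891} = \left(2 \cdot 1517 \left(1 + 1517\right) + 0\right) \left(- \frac{1}{3256891}\right) = \left(2 \cdot 1517 \cdot 1518 + 0\right) \left(- \frac{1}{3256891}\right) = \left(4605612 + 0\right) \left(- \frac{1}{3256891}\right) = 4605612 \left(- \frac{1}{3256891}\right) = - \frac{418692}{296081}$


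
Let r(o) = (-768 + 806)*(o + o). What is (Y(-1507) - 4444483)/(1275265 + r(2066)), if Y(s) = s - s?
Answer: -4444483/1432281 ≈ -3.1031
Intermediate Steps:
Y(s) = 0
r(o) = 76*o (r(o) = 38*(2*o) = 76*o)
(Y(-1507) - 4444483)/(1275265 + r(2066)) = (0 - 4444483)/(1275265 + 76*2066) = -4444483/(1275265 + 157016) = -4444483/1432281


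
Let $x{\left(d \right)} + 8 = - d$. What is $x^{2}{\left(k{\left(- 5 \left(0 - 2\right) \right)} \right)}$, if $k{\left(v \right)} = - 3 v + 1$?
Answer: $441$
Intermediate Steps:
$k{\left(v \right)} = 1 - 3 v$
$x{\left(d \right)} = -8 - d$
$x^{2}{\left(k{\left(- 5 \left(0 - 2\right) \right)} \right)} = \left(-8 - \left(1 - 3 \left(- 5 \left(0 - 2\right)\right)\right)\right)^{2} = \left(-8 - \left(1 - 3 \left(\left(-5\right) \left(-2\right)\right)\right)\right)^{2} = \left(-8 - \left(1 - 30\right)\right)^{2} = \left(-8 - -29\right)^{2} = \left(-8 + 29\right)^{2} = 21^{2} = 441$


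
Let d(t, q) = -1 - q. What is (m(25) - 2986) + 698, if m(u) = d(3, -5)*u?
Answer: -2188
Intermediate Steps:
m(u) = 4*u (m(u) = (-1 - 1*(-5))*u = (-1 + 5)*u = 4*u)
(m(25) - 2986) + 698 = (4*25 - 2986) + 698 = (100 - 2986) + 698 = -2886 + 698 = -2188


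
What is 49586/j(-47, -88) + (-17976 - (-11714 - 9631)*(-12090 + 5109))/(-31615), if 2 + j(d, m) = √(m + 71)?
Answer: (-1269606548*I + 149027421*√17)/(31615*(√17 + 2*I)) ≈ -8.6561 - 9735.6*I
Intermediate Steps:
j(d, m) = -2 + √(71 + m) (j(d, m) = -2 + √(m + 71) = -2 + √(71 + m))
49586/j(-47, -88) + (-17976 - (-11714 - 9631)*(-12090 + 5109))/(-31615) = 49586/(-2 + √(71 - 88)) + (-17976 - (-11714 - 9631)*(-12090 + 5109))/(-31615) = 49586/(-2 + √(-17)) + (-17976 - (-21345)*(-6981))*(-1/31615) = 49586/(-2 + I*√17) + (-17976 - 1*149009445)*(-1/31615) = 49586/(-2 + I*√17) + (-17976 - 149009445)*(-1/31615) = 49586/(-2 + I*√17) - 149027421*(-1/31615) = 49586/(-2 + I*√17) + 149027421/31615 = 149027421/31615 + 49586/(-2 + I*√17)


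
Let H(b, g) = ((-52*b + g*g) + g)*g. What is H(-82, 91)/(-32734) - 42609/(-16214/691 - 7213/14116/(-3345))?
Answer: 1716442710507078498/963875282050123 ≈ 1780.8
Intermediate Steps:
H(b, g) = g*(g + g² - 52*b) (H(b, g) = ((-52*b + g²) + g)*g = ((g² - 52*b) + g)*g = (g + g² - 52*b)*g = g*(g + g² - 52*b))
H(-82, 91)/(-32734) - 42609/(-16214/691 - 7213/14116/(-3345)) = (91*(91 + 91² - 52*(-82)))/(-32734) - 42609/(-16214/691 - 7213/14116/(-3345)) = (91*(91 + 8281 + 4264))*(-1/32734) - 42609/(-16214*1/691 - 7213*1/14116*(-1/3345)) = (91*12636)*(-1/32734) - 42609/(-16214/691 - 7213/14116*(-1/3345)) = 1149876*(-1/32734) - 42609/(-16214/691 + 7213/47218020) = -44226/1259 - 42609/(-765587992097/32627651820) = -44226/1259 - 42609*(-32627651820/765587992097) = -44226/1259 + 1390231616398380/765587992097 = 1716442710507078498/963875282050123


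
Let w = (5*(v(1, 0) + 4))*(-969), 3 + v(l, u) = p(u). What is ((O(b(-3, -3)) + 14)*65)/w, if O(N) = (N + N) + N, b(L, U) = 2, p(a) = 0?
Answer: -260/969 ≈ -0.26832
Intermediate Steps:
v(l, u) = -3 (v(l, u) = -3 + 0 = -3)
O(N) = 3*N (O(N) = 2*N + N = 3*N)
w = -4845 (w = (5*(-3 + 4))*(-969) = (5*1)*(-969) = 5*(-969) = -4845)
((O(b(-3, -3)) + 14)*65)/w = ((3*2 + 14)*65)/(-4845) = ((6 + 14)*65)*(-1/4845) = (20*65)*(-1/4845) = 1300*(-1/4845) = -260/969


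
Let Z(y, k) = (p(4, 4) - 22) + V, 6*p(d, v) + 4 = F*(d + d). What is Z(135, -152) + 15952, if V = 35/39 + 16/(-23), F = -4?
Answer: 14284009/897 ≈ 15924.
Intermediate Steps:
p(d, v) = -2/3 - 4*d/3 (p(d, v) = -2/3 + (-4*(d + d))/6 = -2/3 + (-8*d)/6 = -2/3 - 4*d/3)
V = 181/897 (V = 35*(1/39) + 16*(-1/23) = 35/39 - 16/23 = 181/897 ≈ 0.20178)
Z(y, k) = -24935/897 (Z(y, k) = ((-2/3 - 4/3*4) - 22) + 181/897 = ((-2/3 - 16/3) - 22) + 181/897 = (-6 - 22) + 181/897 = -28 + 181/897 = -24935/897)
Z(135, -152) + 15952 = -24935/897 + 15952 = 14284009/897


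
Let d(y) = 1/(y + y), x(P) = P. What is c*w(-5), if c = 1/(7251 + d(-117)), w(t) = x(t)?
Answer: -1170/1696733 ≈ -0.00068956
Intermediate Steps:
d(y) = 1/(2*y)
w(t) = t
c = 234/1696733 (c = 1/(7251 + (½)/(-117)) = 1/(7251 + (½)*(-1/117)) = 1/(7251 - 1/234) = 1/(1696733/234) = 234/1696733 ≈ 0.00013791)
c*w(-5) = (234/1696733)*(-5) = -1170/1696733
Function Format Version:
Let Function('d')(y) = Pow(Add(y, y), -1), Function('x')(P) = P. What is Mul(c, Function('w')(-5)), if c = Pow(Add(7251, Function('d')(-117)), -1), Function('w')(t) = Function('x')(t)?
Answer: Rational(-1170, 1696733) ≈ -0.00068956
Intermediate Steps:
Function('d')(y) = Mul(Rational(1, 2), Pow(y, -1)) (Function('d')(y) = Pow(Mul(2, y), -1) = Mul(Rational(1, 2), Pow(y, -1)))
Function('w')(t) = t
c = Rational(234, 1696733) (c = Pow(Add(7251, Mul(Rational(1, 2), Pow(-117, -1))), -1) = Pow(Add(7251, Mul(Rational(1, 2), Rational(-1, 117))), -1) = Pow(Add(7251, Rational(-1, 234)), -1) = Pow(Rational(1696733, 234), -1) = Rational(234, 1696733) ≈ 0.00013791)
Mul(c, Function('w')(-5)) = Mul(Rational(234, 1696733), -5) = Rational(-1170, 1696733)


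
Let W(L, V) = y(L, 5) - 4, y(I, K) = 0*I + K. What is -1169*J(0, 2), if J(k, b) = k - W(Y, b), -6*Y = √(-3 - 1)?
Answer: 1169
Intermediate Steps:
Y = -I/3 (Y = -√(-3 - 1)/6 = -I/3 ≈ -0.33333*I)
y(I, K) = K (y(I, K) = 0 + K = K)
W(L, V) = 1 (W(L, V) = 5 - 4 = 1)
J(k, b) = -1 + k (J(k, b) = k - 1*1 = k - 1 = -1 + k)
-1169*J(0, 2) = -1169*(-1 + 0) = -1169*(-1) = 1169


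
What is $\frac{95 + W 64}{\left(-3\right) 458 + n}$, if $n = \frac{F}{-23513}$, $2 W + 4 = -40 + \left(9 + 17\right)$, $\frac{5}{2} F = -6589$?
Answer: $\frac{1528345}{4365436} \approx 0.3501$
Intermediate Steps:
$F = - \frac{13178}{5}$ ($F = \frac{2}{5} \left(-6589\right) = - \frac{13178}{5} \approx -2635.6$)
$W = -9$ ($W = -2 + \frac{-40 + \left(9 + 17\right)}{2} = -2 + \frac{-40 + 26}{2} = -2 + \frac{1}{2} \left(-14\right) = -2 - 7 = -9$)
$n = \frac{13178}{117565}$ ($n = - \frac{13178}{5 \left(-23513\right)} = \left(- \frac{13178}{5}\right) \left(- \frac{1}{23513}\right) = \frac{13178}{117565} \approx 0.11209$)
$\frac{95 + W 64}{\left(-3\right) 458 + n} = \frac{95 - 576}{\left(-3\right) 458 + \frac{13178}{117565}} = \frac{95 - 576}{-1374 + \frac{13178}{117565}} = - \frac{481}{- \frac{161521132}{117565}} = \left(-481\right) \left(- \frac{117565}{161521132}\right) = \frac{1528345}{4365436}$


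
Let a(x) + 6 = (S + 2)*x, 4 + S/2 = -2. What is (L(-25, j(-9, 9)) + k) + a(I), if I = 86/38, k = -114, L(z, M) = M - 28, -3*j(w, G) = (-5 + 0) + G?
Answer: -9802/57 ≈ -171.96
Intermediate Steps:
S = -12 (S = -8 + 2*(-2) = -8 - 4 = -12)
j(w, G) = 5/3 - G/3 (j(w, G) = -((-5 + 0) + G)/3 = -(-5 + G)/3 = 5/3 - G/3)
L(z, M) = -28 + M
I = 43/19 (I = 86*(1/38) = 43/19 ≈ 2.2632)
a(x) = -6 - 10*x (a(x) = -6 + (-12 + 2)*x = -6 - 10*x)
(L(-25, j(-9, 9)) + k) + a(I) = ((-28 + (5/3 - 1/3*9)) - 114) + (-6 - 10*43/19) = ((-28 + (5/3 - 3)) - 114) + (-6 - 430/19) = ((-28 - 4/3) - 114) - 544/19 = (-88/3 - 114) - 544/19 = -430/3 - 544/19 = -9802/57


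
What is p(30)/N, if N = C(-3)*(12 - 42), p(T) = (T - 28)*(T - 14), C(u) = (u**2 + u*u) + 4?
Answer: -8/165 ≈ -0.048485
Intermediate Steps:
C(u) = 4 + 2*u**2 (C(u) = (u**2 + u**2) + 4 = 2*u**2 + 4 = 4 + 2*u**2)
p(T) = (-28 + T)*(-14 + T)
N = -660 (N = (4 + 2*(-3)**2)*(12 - 42) = (4 + 2*9)*(-30) = (4 + 18)*(-30) = 22*(-30) = -660)
p(30)/N = (392 + 30**2 - 42*30)/(-660) = (392 + 900 - 1260)*(-1/660) = 32*(-1/660) = -8/165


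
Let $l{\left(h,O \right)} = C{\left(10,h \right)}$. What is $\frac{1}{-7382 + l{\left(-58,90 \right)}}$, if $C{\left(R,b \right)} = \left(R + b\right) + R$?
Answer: $- \frac{1}{7420} \approx -0.00013477$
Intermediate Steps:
$C{\left(R,b \right)} = b + 2 R$
$l{\left(h,O \right)} = 20 + h$ ($l{\left(h,O \right)} = h + 2 \cdot 10 = h + 20 = 20 + h$)
$\frac{1}{-7382 + l{\left(-58,90 \right)}} = \frac{1}{-7382 + \left(20 - 58\right)} = \frac{1}{-7382 - 38} = \frac{1}{-7420} = - \frac{1}{7420}$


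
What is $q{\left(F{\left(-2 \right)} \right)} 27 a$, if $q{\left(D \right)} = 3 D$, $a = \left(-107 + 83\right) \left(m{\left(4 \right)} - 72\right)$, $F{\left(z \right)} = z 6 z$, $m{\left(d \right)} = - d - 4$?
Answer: $3732480$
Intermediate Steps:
$m{\left(d \right)} = -4 - d$
$F{\left(z \right)} = 6 z^{2}$ ($F{\left(z \right)} = 6 z z = 6 z^{2}$)
$a = 1920$ ($a = \left(-107 + 83\right) \left(\left(-4 - 4\right) - 72\right) = - 24 \left(\left(-4 - 4\right) - 72\right) = - 24 \left(-8 - 72\right) = \left(-24\right) \left(-80\right) = 1920$)
$q{\left(F{\left(-2 \right)} \right)} 27 a = 3 \cdot 6 \left(-2\right)^{2} \cdot 27 \cdot 1920 = 3 \cdot 6 \cdot 4 \cdot 27 \cdot 1920 = 3 \cdot 24 \cdot 27 \cdot 1920 = 72 \cdot 27 \cdot 1920 = 1944 \cdot 1920 = 3732480$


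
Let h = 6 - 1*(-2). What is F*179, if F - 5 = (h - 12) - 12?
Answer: -1969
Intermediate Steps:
h = 8 (h = 6 + 2 = 8)
F = -11 (F = 5 + ((8 - 12) - 12) = 5 + (-4 - 12) = 5 - 16 = -11)
F*179 = -11*179 = -1969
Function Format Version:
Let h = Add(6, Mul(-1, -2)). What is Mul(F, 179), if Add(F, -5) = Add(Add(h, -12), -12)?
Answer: -1969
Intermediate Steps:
h = 8 (h = Add(6, 2) = 8)
F = -11 (F = Add(5, Add(Add(8, -12), -12)) = Add(5, Add(-4, -12)) = Add(5, -16) = -11)
Mul(F, 179) = Mul(-11, 179) = -1969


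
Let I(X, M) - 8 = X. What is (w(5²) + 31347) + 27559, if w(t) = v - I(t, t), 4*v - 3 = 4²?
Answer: 235511/4 ≈ 58878.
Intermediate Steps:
I(X, M) = 8 + X
v = 19/4 (v = ¾ + (¼)*4² = ¾ + (¼)*16 = ¾ + 4 = 19/4 ≈ 4.7500)
w(t) = -13/4 - t (w(t) = 19/4 - (8 + t) = 19/4 + (-8 - t) = -13/4 - t)
(w(5²) + 31347) + 27559 = ((-13/4 - 1*5²) + 31347) + 27559 = ((-13/4 - 1*25) + 31347) + 27559 = ((-13/4 - 25) + 31347) + 27559 = (-113/4 + 31347) + 27559 = 125275/4 + 27559 = 235511/4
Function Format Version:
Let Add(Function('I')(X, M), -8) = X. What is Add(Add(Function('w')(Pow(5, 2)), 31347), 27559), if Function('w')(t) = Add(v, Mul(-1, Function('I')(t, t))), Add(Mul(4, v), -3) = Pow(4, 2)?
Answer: Rational(235511, 4) ≈ 58878.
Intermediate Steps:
Function('I')(X, M) = Add(8, X)
v = Rational(19, 4) (v = Add(Rational(3, 4), Mul(Rational(1, 4), Pow(4, 2))) = Add(Rational(3, 4), Mul(Rational(1, 4), 16)) = Add(Rational(3, 4), 4) = Rational(19, 4) ≈ 4.7500)
Function('w')(t) = Add(Rational(-13, 4), Mul(-1, t)) (Function('w')(t) = Add(Rational(19, 4), Mul(-1, Add(8, t))) = Add(Rational(19, 4), Add(-8, Mul(-1, t))) = Add(Rational(-13, 4), Mul(-1, t)))
Add(Add(Function('w')(Pow(5, 2)), 31347), 27559) = Add(Add(Add(Rational(-13, 4), Mul(-1, Pow(5, 2))), 31347), 27559) = Add(Add(Add(Rational(-13, 4), Mul(-1, 25)), 31347), 27559) = Add(Add(Add(Rational(-13, 4), -25), 31347), 27559) = Add(Add(Rational(-113, 4), 31347), 27559) = Add(Rational(125275, 4), 27559) = Rational(235511, 4)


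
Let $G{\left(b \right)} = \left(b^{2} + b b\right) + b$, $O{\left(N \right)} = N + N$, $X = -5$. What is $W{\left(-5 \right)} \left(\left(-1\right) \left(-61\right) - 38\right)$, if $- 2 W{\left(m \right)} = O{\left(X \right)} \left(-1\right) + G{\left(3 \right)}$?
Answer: $- \frac{713}{2} \approx -356.5$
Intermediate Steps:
$O{\left(N \right)} = 2 N$
$G{\left(b \right)} = b + 2 b^{2}$ ($G{\left(b \right)} = \left(b^{2} + b^{2}\right) + b = 2 b^{2} + b = b + 2 b^{2}$)
$W{\left(m \right)} = - \frac{31}{2}$ ($W{\left(m \right)} = - \frac{2 \left(-5\right) \left(-1\right) + 3 \left(1 + 2 \cdot 3\right)}{2} = - \frac{\left(-10\right) \left(-1\right) + 3 \left(1 + 6\right)}{2} = - \frac{10 + 3 \cdot 7}{2} = - \frac{10 + 21}{2} = \left(- \frac{1}{2}\right) 31 = - \frac{31}{2}$)
$W{\left(-5 \right)} \left(\left(-1\right) \left(-61\right) - 38\right) = - \frac{31 \left(\left(-1\right) \left(-61\right) - 38\right)}{2} = - \frac{31 \left(61 - 38\right)}{2} = \left(- \frac{31}{2}\right) 23 = - \frac{713}{2}$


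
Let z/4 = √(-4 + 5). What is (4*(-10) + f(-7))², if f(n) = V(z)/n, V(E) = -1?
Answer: 77841/49 ≈ 1588.6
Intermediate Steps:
z = 4 (z = 4*√(-4 + 5) = 4*√1 = 4*1 = 4)
f(n) = -1/n
(4*(-10) + f(-7))² = (4*(-10) - 1/(-7))² = (-40 - 1*(-⅐))² = (-40 + ⅐)² = (-279/7)² = 77841/49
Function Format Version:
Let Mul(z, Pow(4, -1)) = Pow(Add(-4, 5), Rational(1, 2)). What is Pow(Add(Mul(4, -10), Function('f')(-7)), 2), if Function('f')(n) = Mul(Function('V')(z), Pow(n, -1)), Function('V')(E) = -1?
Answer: Rational(77841, 49) ≈ 1588.6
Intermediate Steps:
z = 4 (z = Mul(4, Pow(Add(-4, 5), Rational(1, 2))) = Mul(4, Pow(1, Rational(1, 2))) = Mul(4, 1) = 4)
Function('f')(n) = Mul(-1, Pow(n, -1))
Pow(Add(Mul(4, -10), Function('f')(-7)), 2) = Pow(Add(Mul(4, -10), Mul(-1, Pow(-7, -1))), 2) = Pow(Add(-40, Mul(-1, Rational(-1, 7))), 2) = Pow(Add(-40, Rational(1, 7)), 2) = Pow(Rational(-279, 7), 2) = Rational(77841, 49)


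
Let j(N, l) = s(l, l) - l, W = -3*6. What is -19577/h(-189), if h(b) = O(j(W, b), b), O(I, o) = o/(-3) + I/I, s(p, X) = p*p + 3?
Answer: -19577/64 ≈ -305.89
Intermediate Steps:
s(p, X) = 3 + p**2 (s(p, X) = p**2 + 3 = 3 + p**2)
W = -18
j(N, l) = 3 + l**2 - l (j(N, l) = (3 + l**2) - l = 3 + l**2 - l)
O(I, o) = 1 - o/3 (O(I, o) = o*(-1/3) + 1 = -o/3 + 1 = 1 - o/3)
h(b) = 1 - b/3
-19577/h(-189) = -19577/(1 - 1/3*(-189)) = -19577/(1 + 63) = -19577/64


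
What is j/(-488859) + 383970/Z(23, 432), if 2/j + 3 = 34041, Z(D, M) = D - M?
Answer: -3194588670524779/3402835550289 ≈ -938.80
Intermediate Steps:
j = 1/17019 (j = 2/(-3 + 34041) = 2/34038 = 2*(1/34038) = 1/17019 ≈ 5.8758e-5)
j/(-488859) + 383970/Z(23, 432) = (1/17019)/(-488859) + 383970/(23 - 1*432) = (1/17019)*(-1/488859) + 383970/(23 - 432) = -1/8319891321 + 383970/(-409) = -1/8319891321 + 383970*(-1/409) = -1/8319891321 - 383970/409 = -3194588670524779/3402835550289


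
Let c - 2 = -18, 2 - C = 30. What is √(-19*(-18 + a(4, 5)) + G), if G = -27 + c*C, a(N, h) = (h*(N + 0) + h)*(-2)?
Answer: √1713 ≈ 41.388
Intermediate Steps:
C = -28 (C = 2 - 1*30 = 2 - 30 = -28)
c = -16 (c = 2 - 18 = -16)
a(N, h) = -2*h - 2*N*h (a(N, h) = (h*N + h)*(-2) = (N*h + h)*(-2) = (h + N*h)*(-2) = -2*h - 2*N*h)
G = 421 (G = -27 - 16*(-28) = -27 + 448 = 421)
√(-19*(-18 + a(4, 5)) + G) = √(-19*(-18 - 2*5*(1 + 4)) + 421) = √(-19*(-18 - 2*5*5) + 421) = √(-19*(-18 - 50) + 421) = √(-19*(-68) + 421) = √(1292 + 421) = √1713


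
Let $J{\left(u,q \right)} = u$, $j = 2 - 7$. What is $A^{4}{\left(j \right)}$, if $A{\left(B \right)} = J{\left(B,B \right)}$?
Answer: $625$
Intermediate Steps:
$j = -5$ ($j = 2 - 7 = -5$)
$A{\left(B \right)} = B$
$A^{4}{\left(j \right)} = \left(-5\right)^{4} = 625$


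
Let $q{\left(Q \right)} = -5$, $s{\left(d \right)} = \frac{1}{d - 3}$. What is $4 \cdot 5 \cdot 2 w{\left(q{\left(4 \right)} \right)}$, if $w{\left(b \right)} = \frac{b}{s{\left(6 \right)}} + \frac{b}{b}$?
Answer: $-560$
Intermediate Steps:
$s{\left(d \right)} = \frac{1}{-3 + d}$
$w{\left(b \right)} = 1 + 3 b$ ($w{\left(b \right)} = \frac{b}{\frac{1}{-3 + 6}} + \frac{b}{b} = \frac{b}{\frac{1}{3}} + 1 = b \frac{1}{\frac{1}{3}} + 1 = b 3 + 1 = 3 b + 1 = 1 + 3 b$)
$4 \cdot 5 \cdot 2 w{\left(q{\left(4 \right)} \right)} = 4 \cdot 5 \cdot 2 \left(1 + 3 \left(-5\right)\right) = 20 \cdot 2 \left(1 - 15\right) = 40 \left(-14\right) = -560$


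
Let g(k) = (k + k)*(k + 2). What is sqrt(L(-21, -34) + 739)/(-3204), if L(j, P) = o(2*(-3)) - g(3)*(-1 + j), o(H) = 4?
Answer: -sqrt(1403)/3204 ≈ -0.011691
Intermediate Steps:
g(k) = 2*k*(2 + k) (g(k) = (2*k)*(2 + k) = 2*k*(2 + k))
L(j, P) = 34 - 30*j (L(j, P) = 4 - 2*3*(2 + 3)*(-1 + j) = 4 - 2*3*5*(-1 + j) = 4 - 30*(-1 + j) = 4 - (-30 + 30*j) = 4 + (30 - 30*j) = 34 - 30*j)
sqrt(L(-21, -34) + 739)/(-3204) = sqrt((34 - 30*(-21)) + 739)/(-3204) = sqrt((34 + 630) + 739)*(-1/3204) = sqrt(664 + 739)*(-1/3204) = sqrt(1403)*(-1/3204) = -sqrt(1403)/3204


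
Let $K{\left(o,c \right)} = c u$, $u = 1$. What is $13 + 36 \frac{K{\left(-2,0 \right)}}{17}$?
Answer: $13$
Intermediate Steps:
$K{\left(o,c \right)} = c$ ($K{\left(o,c \right)} = c 1 = c$)
$13 + 36 \frac{K{\left(-2,0 \right)}}{17} = 13 + 36 \cdot \frac{0}{17} = 13 + 36 \cdot 0 \cdot \frac{1}{17} = 13 + 36 \cdot 0 = 13 + 0 = 13$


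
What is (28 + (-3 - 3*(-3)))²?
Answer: 1156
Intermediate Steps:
(28 + (-3 - 3*(-3)))² = (28 + (-3 + 9))² = (28 + 6)² = 34² = 1156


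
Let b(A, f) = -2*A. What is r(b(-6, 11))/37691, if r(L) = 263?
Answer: 263/37691 ≈ 0.0069778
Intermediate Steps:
r(b(-6, 11))/37691 = 263/37691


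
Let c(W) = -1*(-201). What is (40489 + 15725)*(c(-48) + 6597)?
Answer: 382142772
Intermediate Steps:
c(W) = 201
(40489 + 15725)*(c(-48) + 6597) = (40489 + 15725)*(201 + 6597) = 56214*6798 = 382142772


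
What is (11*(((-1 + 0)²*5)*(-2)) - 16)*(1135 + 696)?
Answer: -230706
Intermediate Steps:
(11*(((-1 + 0)²*5)*(-2)) - 16)*(1135 + 696) = (11*(((-1)²*5)*(-2)) - 16)*1831 = (11*((1*5)*(-2)) - 16)*1831 = (11*(5*(-2)) - 16)*1831 = (11*(-10) - 16)*1831 = (-110 - 16)*1831 = -126*1831 = -230706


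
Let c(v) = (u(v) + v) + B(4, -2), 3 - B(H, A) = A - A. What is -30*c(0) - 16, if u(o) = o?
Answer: -106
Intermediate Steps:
B(H, A) = 3 (B(H, A) = 3 - (A - A) = 3 - 1*0 = 3 + 0 = 3)
c(v) = 3 + 2*v (c(v) = (v + v) + 3 = 2*v + 3 = 3 + 2*v)
-30*c(0) - 16 = -30*(3 + 2*0) - 16 = -30*(3 + 0) - 16 = -30*3 - 16 = -90 - 16 = -106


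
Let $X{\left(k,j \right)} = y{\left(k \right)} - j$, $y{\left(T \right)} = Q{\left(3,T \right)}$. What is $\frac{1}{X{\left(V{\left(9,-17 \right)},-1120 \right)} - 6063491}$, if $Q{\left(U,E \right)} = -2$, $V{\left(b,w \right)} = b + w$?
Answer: $- \frac{1}{6062373} \approx -1.6495 \cdot 10^{-7}$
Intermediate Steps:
$y{\left(T \right)} = -2$
$X{\left(k,j \right)} = -2 - j$
$\frac{1}{X{\left(V{\left(9,-17 \right)},-1120 \right)} - 6063491} = \frac{1}{\left(-2 - -1120\right) - 6063491} = \frac{1}{\left(-2 + 1120\right) - 6063491} = \frac{1}{1118 - 6063491} = \frac{1}{-6062373} = - \frac{1}{6062373}$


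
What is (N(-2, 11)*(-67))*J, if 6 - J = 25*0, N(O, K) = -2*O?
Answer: -1608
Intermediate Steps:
J = 6 (J = 6 - 25*0 = 6 - 1*0 = 6 + 0 = 6)
(N(-2, 11)*(-67))*J = (-2*(-2)*(-67))*6 = (4*(-67))*6 = -268*6 = -1608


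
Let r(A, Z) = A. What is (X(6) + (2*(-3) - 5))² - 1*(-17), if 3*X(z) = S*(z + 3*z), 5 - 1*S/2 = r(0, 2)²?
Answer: 4778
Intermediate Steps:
S = 10 (S = 10 - 2*0² = 10 - 2*0 = 10 + 0 = 10)
X(z) = 40*z/3 (X(z) = (10*(z + 3*z))/3 = (10*(4*z))/3 = (40*z)/3 = 40*z/3)
(X(6) + (2*(-3) - 5))² - 1*(-17) = ((40/3)*6 + (2*(-3) - 5))² - 1*(-17) = (80 + (-6 - 5))² + 17 = (80 - 11)² + 17 = 69² + 17 = 4761 + 17 = 4778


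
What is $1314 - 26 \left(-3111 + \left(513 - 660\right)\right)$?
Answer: $86022$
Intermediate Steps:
$1314 - 26 \left(-3111 + \left(513 - 660\right)\right) = 1314 - 26 \left(-3111 - 147\right) = 1314 - -84708 = 1314 + 84708 = 86022$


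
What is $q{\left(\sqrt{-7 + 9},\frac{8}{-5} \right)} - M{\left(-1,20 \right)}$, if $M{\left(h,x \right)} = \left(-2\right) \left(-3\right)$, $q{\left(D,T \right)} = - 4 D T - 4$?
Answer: $-10 + \frac{32 \sqrt{2}}{5} \approx -0.94903$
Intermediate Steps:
$q{\left(D,T \right)} = -4 - 4 D T$ ($q{\left(D,T \right)} = - 4 D T - 4 = -4 - 4 D T$)
$M{\left(h,x \right)} = 6$
$q{\left(\sqrt{-7 + 9},\frac{8}{-5} \right)} - M{\left(-1,20 \right)} = \left(-4 - 4 \sqrt{-7 + 9} \frac{8}{-5}\right) - 6 = \left(-4 - 4 \sqrt{2} \cdot 8 \left(- \frac{1}{5}\right)\right) - 6 = \left(-4 - 4 \sqrt{2} \left(- \frac{8}{5}\right)\right) - 6 = \left(-4 + \frac{32 \sqrt{2}}{5}\right) - 6 = -10 + \frac{32 \sqrt{2}}{5}$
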